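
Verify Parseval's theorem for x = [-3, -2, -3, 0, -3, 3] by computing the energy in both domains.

Time domain:
Σ|x[n]|² = |-3|² + |-2|² + |-3|² + |0|² + |-3|² + |3|² = 40.0000

Frequency domain:
(1/6)Σ|X[k]|² = (1/6)(|-8|² + |0.5000+4.3301i|² + |-0.5000+4.3301i|² + |-10|² + |-0.5000-4.3301i|² + |0.5000-4.3301i|²) = (1/6)·240.0000 = 40.0000

Both sides agree, confirming Parseval's theorem.

Σ|x[n]|² = (1/N)Σ|X[k]|² = 40.0000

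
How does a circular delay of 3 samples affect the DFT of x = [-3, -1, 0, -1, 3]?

Time shift by 3: X_shifted[k] = ω_5^(3k) · X[k]
Shifted x = [0, -1, 3, -3, -1]

DFT(x[n-3]) = [-2, -0.6180-3.5267i, 1.6180+5.7063i, 1.6180-5.7063i, -0.6180+3.5267i]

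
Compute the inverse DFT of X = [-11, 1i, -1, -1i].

x[n] = (1/4) Σ(k=0 to 3) X[k] · e^(2πikn/4)

Computing each x[n]:
x[0] = -3
x[1] = -3
x[2] = -3
x[3] = -2

x = [-3, -3, -3, -2]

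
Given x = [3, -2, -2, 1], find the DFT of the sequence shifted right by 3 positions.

Time shift by 3: X_shifted[k] = ω_4^(3k) · X[k]
Shifted x = [-2, -2, 1, 3]

DFT(x[n-3]) = [0, -3+5i, -2, -3-5i]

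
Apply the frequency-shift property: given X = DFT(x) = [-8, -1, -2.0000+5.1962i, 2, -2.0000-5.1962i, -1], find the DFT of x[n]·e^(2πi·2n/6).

Modulation property: DFT(ω_6^(-2n)·x[n]) = X[(k-2) mod 6], so circularly shift X by 2 positions.

X[k-2] = [-2.0000-5.1962i, -1, -8, -1, -2.0000+5.1962i, 2]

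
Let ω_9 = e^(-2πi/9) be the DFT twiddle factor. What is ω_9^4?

ω_9^4 = e^(-2πi·4/9)
= cos(-2π·4/9) + i·sin(-2π·4/9)
= cos(-8π/9) + i·sin(-8π/9)

ω_9^4 = cos(-8π/9) + i·sin(-8π/9) = -0.9397-0.3420i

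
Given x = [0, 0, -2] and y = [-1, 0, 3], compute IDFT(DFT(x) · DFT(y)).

(x ⊛ y)[n] = Σ(m=0 to 2) x[m] · y[(n-m) mod 3]

Computing each output sample:
(x ⊛ y)[0] = 0
(x ⊛ y)[1] = -6
(x ⊛ y)[2] = 2

x ⊛ y = [0, -6, 2]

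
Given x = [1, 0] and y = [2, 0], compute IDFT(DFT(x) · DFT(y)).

(x ⊛ y)[n] = Σ(m=0 to 1) x[m] · y[(n-m) mod 2]

Computing each output sample:
(x ⊛ y)[0] = 2
(x ⊛ y)[1] = 0

x ⊛ y = [2, 0]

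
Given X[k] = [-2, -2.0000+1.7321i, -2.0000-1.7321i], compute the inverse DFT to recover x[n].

x[n] = (1/3) Σ(k=0 to 2) X[k] · e^(2πikn/3)

Computing each x[n]:
x[0] = -2
x[1] = -1
x[2] = 1

x = [-2, -1, 1]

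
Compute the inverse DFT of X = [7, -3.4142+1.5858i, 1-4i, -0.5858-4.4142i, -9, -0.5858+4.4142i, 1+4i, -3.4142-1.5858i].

x[n] = (1/8) Σ(k=0 to 7) X[k] · e^(2πikn/8)

Computing each x[n]:
x[0] = -1
x[1] = 3
x[2] = -2
x[3] = 2
x[4] = 1
x[5] = 3
x[6] = 1
x[7] = 0

x = [-1, 3, -2, 2, 1, 3, 1, 0]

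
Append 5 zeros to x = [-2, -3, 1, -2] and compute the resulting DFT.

Original 4-point DFT: [-6, -3+1i, 4, -3-1i]
Zero-padded 9-point DFT provides frequency interpolation.

DFT_9([x, 0, ...]) = [-6, -3.1245+2.6756i, -2.4606+0.8804i, -3.0000+3.4641i, 2.5851+3.4009i, 2.5851-3.4009i, -3.0000-3.4641i, -2.4606-0.8804i, -3.1245-2.6756i]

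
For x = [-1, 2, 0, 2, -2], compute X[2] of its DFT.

X[2] = Σ(n=0 to 4) x[n] · ω_5^(2n) where ω_5 = e^(-2πi/5)
= (-1)·ω_5^0 + (2)·ω_5^2 + (0)·ω_5^4 + (2)·ω_5^6 + (-2)·ω_5^8

X[2] = -0.3820-4.2533i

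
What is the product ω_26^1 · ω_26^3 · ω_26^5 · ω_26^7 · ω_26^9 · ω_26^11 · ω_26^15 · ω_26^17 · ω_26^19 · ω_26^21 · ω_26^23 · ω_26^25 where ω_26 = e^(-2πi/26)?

The primitive 26th roots of unity are ω_26^k for k coprime to 26: k ∈ {1, 3, 5, 7, 9, 11, 15, 17, 19, 21, 23, 25}
Their product equals the constant term of the cyclotomic polynomial Φ_26(x) up to sign.
For n ≥ 3, the product of all primitive nth roots of unity is 1. (For n=1 it is 1; for n=2 it is -1.)

1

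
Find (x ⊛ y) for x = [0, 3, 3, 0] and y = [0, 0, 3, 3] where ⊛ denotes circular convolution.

(x ⊛ y)[n] = Σ(m=0 to 3) x[m] · y[(n-m) mod 4]

Computing each output sample:
(x ⊛ y)[0] = 18
(x ⊛ y)[1] = 9
(x ⊛ y)[2] = 0
(x ⊛ y)[3] = 9

x ⊛ y = [18, 9, 0, 9]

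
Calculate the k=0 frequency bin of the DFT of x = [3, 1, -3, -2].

X[0] = Σ(n=0 to 3) x[n] · ω_4^0 = Σ x[n]
= (3) + (1) + (-3) + (-2)

X[0] = -1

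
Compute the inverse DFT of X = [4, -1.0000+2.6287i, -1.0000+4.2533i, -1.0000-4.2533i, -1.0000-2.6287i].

x[n] = (1/5) Σ(k=0 to 4) X[k] · e^(2πikn/5)

Computing each x[n]:
x[0] = 0
x[1] = -1
x[2] = 2
x[3] = 0
x[4] = 3

x = [0, -1, 2, 0, 3]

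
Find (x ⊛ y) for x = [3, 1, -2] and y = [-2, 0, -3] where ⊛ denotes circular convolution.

(x ⊛ y)[n] = Σ(m=0 to 2) x[m] · y[(n-m) mod 3]

Computing each output sample:
(x ⊛ y)[0] = -9
(x ⊛ y)[1] = 4
(x ⊛ y)[2] = -5

x ⊛ y = [-9, 4, -5]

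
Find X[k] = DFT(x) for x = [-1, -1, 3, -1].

X[k] = Σ(n=0 to 3) x[n] · ω_4^(nk)
where ω_4 = e^(-2πi/4)

Computing each X[k]:
X[0] = 0
X[1] = -4
X[2] = 4
X[3] = -4

X = [0, -4, 4, -4]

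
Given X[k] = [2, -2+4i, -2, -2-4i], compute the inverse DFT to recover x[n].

x[n] = (1/4) Σ(k=0 to 3) X[k] · e^(2πikn/4)

Computing each x[n]:
x[0] = -1
x[1] = -1
x[2] = 1
x[3] = 3

x = [-1, -1, 1, 3]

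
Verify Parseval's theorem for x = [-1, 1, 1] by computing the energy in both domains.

Time domain:
Σ|x[n]|² = |-1|² + |1|² + |1|² = 3.0000

Frequency domain:
(1/3)Σ|X[k]|² = (1/3)(|1|² + |-2|² + |-2|²) = (1/3)·9.0000 = 3.0000

Both sides agree, confirming Parseval's theorem.

Σ|x[n]|² = (1/N)Σ|X[k]|² = 3.0000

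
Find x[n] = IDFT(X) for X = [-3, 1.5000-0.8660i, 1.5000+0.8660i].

x[n] = (1/3) Σ(k=0 to 2) X[k] · e^(2πikn/3)

Computing each x[n]:
x[0] = 0
x[1] = -1
x[2] = -2

x = [0, -1, -2]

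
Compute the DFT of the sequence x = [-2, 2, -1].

X[k] = Σ(n=0 to 2) x[n] · ω_3^(nk)
where ω_3 = e^(-2πi/3)

Computing each X[k]:
X[0] = -1
X[1] = -2.5000-2.5981i
X[2] = -2.5000+2.5981i

X = [-1, -2.5000-2.5981i, -2.5000+2.5981i]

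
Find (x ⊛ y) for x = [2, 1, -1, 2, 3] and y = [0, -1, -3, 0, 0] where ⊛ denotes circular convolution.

(x ⊛ y)[n] = Σ(m=0 to 4) x[m] · y[(n-m) mod 5]

Computing each output sample:
(x ⊛ y)[0] = -9
(x ⊛ y)[1] = -11
(x ⊛ y)[2] = -7
(x ⊛ y)[3] = -2
(x ⊛ y)[4] = 1

x ⊛ y = [-9, -11, -7, -2, 1]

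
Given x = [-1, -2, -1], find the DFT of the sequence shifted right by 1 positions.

Time shift by 1: X_shifted[k] = ω_3^(1k) · X[k]
Shifted x = [-1, -1, -2]

DFT(x[n-1]) = [-4, 0.5000-0.8660i, 0.5000+0.8660i]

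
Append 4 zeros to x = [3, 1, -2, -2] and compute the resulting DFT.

Original 4-point DFT: [0, 5-3i, 2, 5+3i]
Zero-padded 8-point DFT provides frequency interpolation.

DFT_8([x, 0, ...]) = [0, 5.1213+2.7071i, 5-3i, 0.8787-1.2929i, 2, 0.8787+1.2929i, 5+3i, 5.1213-2.7071i]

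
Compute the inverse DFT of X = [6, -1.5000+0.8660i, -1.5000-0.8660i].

x[n] = (1/3) Σ(k=0 to 2) X[k] · e^(2πikn/3)

Computing each x[n]:
x[0] = 1
x[1] = 2
x[2] = 3

x = [1, 2, 3]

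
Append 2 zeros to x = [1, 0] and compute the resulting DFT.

Original 2-point DFT: [1, 1]
Zero-padded 4-point DFT provides frequency interpolation.

DFT_4([x, 0, ...]) = [1, 1, 1, 1]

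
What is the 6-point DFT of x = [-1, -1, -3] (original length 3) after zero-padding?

Original 3-point DFT: [-5, 1.0000-1.7321i, 1.0000+1.7321i]
Zero-padded 6-point DFT provides frequency interpolation.

DFT_6([x, 0, ...]) = [-5, 3.4641i, 1.0000-1.7321i, -3, 1.0000+1.7321i, -3.4641i]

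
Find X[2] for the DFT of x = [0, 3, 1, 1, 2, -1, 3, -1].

X[2] = Σ(n=0 to 7) x[n] · ω_8^(2n) where ω_8 = e^(-2πi/8)
= (0)·ω_8^0 + (3)·ω_8^2 + (1)·ω_8^4 + (1)·ω_8^6 + (2)·ω_8^8 + (-1)·ω_8^10 + (3)·ω_8^12 + (-1)·ω_8^14

X[2] = -2-2i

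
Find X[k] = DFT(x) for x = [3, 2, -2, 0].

X[k] = Σ(n=0 to 3) x[n] · ω_4^(nk)
where ω_4 = e^(-2πi/4)

Computing each X[k]:
X[0] = 3
X[1] = 5-2i
X[2] = -1
X[3] = 5+2i

X = [3, 5-2i, -1, 5+2i]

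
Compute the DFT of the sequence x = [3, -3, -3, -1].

X[k] = Σ(n=0 to 3) x[n] · ω_4^(nk)
where ω_4 = e^(-2πi/4)

Computing each X[k]:
X[0] = -4
X[1] = 6+2i
X[2] = 4
X[3] = 6-2i

X = [-4, 6+2i, 4, 6-2i]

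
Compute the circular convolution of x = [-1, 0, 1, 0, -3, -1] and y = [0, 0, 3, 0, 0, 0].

(x ⊛ y)[n] = Σ(m=0 to 5) x[m] · y[(n-m) mod 6]

Computing each output sample:
(x ⊛ y)[0] = -9
(x ⊛ y)[1] = -3
(x ⊛ y)[2] = -3
(x ⊛ y)[3] = 0
(x ⊛ y)[4] = 3
(x ⊛ y)[5] = 0

x ⊛ y = [-9, -3, -3, 0, 3, 0]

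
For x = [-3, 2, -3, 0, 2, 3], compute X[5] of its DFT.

X[5] = Σ(n=0 to 5) x[n] · ω_6^(5n) where ω_6 = e^(-2πi/6)
= (-3)·ω_6^0 + (2)·ω_6^5 + (-3)·ω_6^10 + (0)·ω_6^15 + (2)·ω_6^20 + (3)·ω_6^25

X[5] = -5.1962i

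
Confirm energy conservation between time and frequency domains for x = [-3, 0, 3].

Time domain:
Σ|x[n]|² = |-3|² + |0|² + |3|² = 18.0000

Frequency domain:
(1/3)Σ|X[k]|² = (1/3)(|0|² + |-4.5000+2.5981i|² + |-4.5000-2.5981i|²) = (1/3)·54.0000 = 18.0000

Both sides agree, confirming Parseval's theorem.

Σ|x[n]|² = (1/N)Σ|X[k]|² = 18.0000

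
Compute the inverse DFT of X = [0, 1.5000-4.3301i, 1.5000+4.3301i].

x[n] = (1/3) Σ(k=0 to 2) X[k] · e^(2πikn/3)

Computing each x[n]:
x[0] = 1
x[1] = 2
x[2] = -3

x = [1, 2, -3]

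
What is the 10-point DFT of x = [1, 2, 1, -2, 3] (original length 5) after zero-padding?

Original 5-point DFT: [5, 3.3541-0.8123i, -3.3541+3.4410i, -3.3541-3.4410i, 3.3541+0.8123i]
Zero-padded 10-point DFT provides frequency interpolation.

DFT_10([x, 0, ...]) = [5, 1.1180-1.9879i, 3.3541-0.8123i, -1.1180-5.3431i, -3.3541+3.4410i, 5, -3.3541-3.4410i, -1.1180+5.3431i, 3.3541+0.8123i, 1.1180+1.9879i]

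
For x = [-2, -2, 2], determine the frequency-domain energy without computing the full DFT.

Parseval: Σ|x[n]|² = (1/N)Σ|X[k]|², so Σ|X[k]|² = N·Σ|x[n]|² = 3·12.0000

Σ|X[k]|² = N·Σ|x[n]|² = 3·12.0000 = 36.0000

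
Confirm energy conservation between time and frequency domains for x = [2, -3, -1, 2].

Time domain:
Σ|x[n]|² = |2|² + |-3|² + |-1|² + |2|² = 18.0000

Frequency domain:
(1/4)Σ|X[k]|² = (1/4)(|0|² + |3+5i|² + |2|² + |3-5i|²) = (1/4)·72.0000 = 18.0000

Both sides agree, confirming Parseval's theorem.

Σ|x[n]|² = (1/N)Σ|X[k]|² = 18.0000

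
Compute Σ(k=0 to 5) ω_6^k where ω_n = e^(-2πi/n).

Sum of all nth roots of unity equals 0 for n > 1 (geometric series with r ≠ 1).

0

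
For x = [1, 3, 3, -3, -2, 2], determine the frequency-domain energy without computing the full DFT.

Parseval: Σ|x[n]|² = (1/N)Σ|X[k]|², so Σ|X[k]|² = N·Σ|x[n]|² = 6·36.0000

Σ|X[k]|² = N·Σ|x[n]|² = 6·36.0000 = 216.0000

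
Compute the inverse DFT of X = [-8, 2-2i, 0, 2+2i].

x[n] = (1/4) Σ(k=0 to 3) X[k] · e^(2πikn/4)

Computing each x[n]:
x[0] = -1
x[1] = -1
x[2] = -3
x[3] = -3

x = [-1, -1, -3, -3]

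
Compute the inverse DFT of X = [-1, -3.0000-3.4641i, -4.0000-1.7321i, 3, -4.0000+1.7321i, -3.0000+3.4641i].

x[n] = (1/6) Σ(k=0 to 5) X[k] · e^(2πikn/6)

Computing each x[n]:
x[0] = -2
x[1] = 1
x[2] = 2
x[3] = -1
x[4] = 1
x[5] = -2

x = [-2, 1, 2, -1, 1, -2]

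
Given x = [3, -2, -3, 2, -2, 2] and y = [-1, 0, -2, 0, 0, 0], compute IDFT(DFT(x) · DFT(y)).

(x ⊛ y)[n] = Σ(m=0 to 5) x[m] · y[(n-m) mod 6]

Computing each output sample:
(x ⊛ y)[0] = 1
(x ⊛ y)[1] = -2
(x ⊛ y)[2] = -3
(x ⊛ y)[3] = 2
(x ⊛ y)[4] = 8
(x ⊛ y)[5] = -6

x ⊛ y = [1, -2, -3, 2, 8, -6]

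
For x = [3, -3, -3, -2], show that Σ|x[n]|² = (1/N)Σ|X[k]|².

Time domain:
Σ|x[n]|² = |3|² + |-3|² + |-3|² + |-2|² = 31.0000

Frequency domain:
(1/4)Σ|X[k]|² = (1/4)(|-5|² + |6+1i|² + |5|² + |6-1i|²) = (1/4)·124.0000 = 31.0000

Both sides agree, confirming Parseval's theorem.

Σ|x[n]|² = (1/N)Σ|X[k]|² = 31.0000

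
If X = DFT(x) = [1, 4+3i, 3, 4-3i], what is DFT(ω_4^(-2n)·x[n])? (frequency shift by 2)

Modulation property: DFT(ω_4^(-2n)·x[n]) = X[(k-2) mod 4], so circularly shift X by 2 positions.

X[k-2] = [3, 4-3i, 1, 4+3i]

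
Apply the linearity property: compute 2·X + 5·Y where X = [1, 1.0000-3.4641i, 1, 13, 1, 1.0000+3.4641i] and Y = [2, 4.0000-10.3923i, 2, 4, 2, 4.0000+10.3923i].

By linearity: DFT(2x + 5y) = 2·DFT(x) + 5·DFT(y)
= 2·[1, 1.0000-3.4641i, 1, 13, 1, 1.0000+3.4641i] + 5·[2, 4.0000-10.3923i, 2, 4, 2, 4.0000+10.3923i]

Computing element-wise:
Z[0] = 2·(1) + 5·(2) = 12
Z[1] = 2·(1.0000-3.4641i) + 5·(4.0000-10.3923i) = 22.0000-58.8897i
Z[2] = 2·(1) + 5·(2) = 12
Z[3] = 2·(13) + 5·(4) = 46
Z[4] = 2·(1) + 5·(2) = 12
Z[5] = 2·(1.0000+3.4641i) + 5·(4.0000+10.3923i) = 22.0000+58.8897i

DFT(2x + 5y) = 2·X + 5·Y = [12, 22.0000-58.8897i, 12, 46, 12, 22.0000+58.8897i]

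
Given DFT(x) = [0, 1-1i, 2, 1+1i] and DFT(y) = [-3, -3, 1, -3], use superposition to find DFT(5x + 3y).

By linearity: DFT(5x + 3y) = 5·DFT(x) + 3·DFT(y)
= 5·[0, 1-1i, 2, 1+1i] + 3·[-3, -3, 1, -3]

Computing element-wise:
Z[0] = 5·(0) + 3·(-3) = -9
Z[1] = 5·(1-1i) + 3·(-3) = -4-5i
Z[2] = 5·(2) + 3·(1) = 13
Z[3] = 5·(1+1i) + 3·(-3) = -4+5i

DFT(5x + 3y) = 5·X + 3·Y = [-9, -4-5i, 13, -4+5i]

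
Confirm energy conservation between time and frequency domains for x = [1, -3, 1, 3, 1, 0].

Time domain:
Σ|x[n]|² = |1|² + |-3|² + |1|² + |3|² + |1|² + |0|² = 21.0000

Frequency domain:
(1/6)Σ|X[k]|² = (1/6)(|3|² + |-4.5000+2.5981i|² + |4.5000+2.5981i|² + |3|² + |4.5000-2.5981i|² + |-4.5000-2.5981i|²) = (1/6)·126.0000 = 21.0000

Both sides agree, confirming Parseval's theorem.

Σ|x[n]|² = (1/N)Σ|X[k]|² = 21.0000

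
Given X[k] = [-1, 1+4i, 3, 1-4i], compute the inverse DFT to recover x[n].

x[n] = (1/4) Σ(k=0 to 3) X[k] · e^(2πikn/4)

Computing each x[n]:
x[0] = 1
x[1] = -3
x[2] = 0
x[3] = 1

x = [1, -3, 0, 1]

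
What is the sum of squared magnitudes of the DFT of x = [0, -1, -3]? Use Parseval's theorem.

Parseval: Σ|x[n]|² = (1/N)Σ|X[k]|², so Σ|X[k]|² = N·Σ|x[n]|² = 3·10.0000

Σ|X[k]|² = N·Σ|x[n]|² = 3·10.0000 = 30.0000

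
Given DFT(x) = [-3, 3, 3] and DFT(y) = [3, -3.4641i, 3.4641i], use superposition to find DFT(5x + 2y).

By linearity: DFT(5x + 2y) = 5·DFT(x) + 2·DFT(y)
= 5·[-3, 3, 3] + 2·[3, -3.4641i, 3.4641i]

Computing element-wise:
Z[0] = 5·(-3) + 2·(3) = -9
Z[1] = 5·(3) + 2·(-3.4641i) = 15.0000-6.9282i
Z[2] = 5·(3) + 2·(3.4641i) = 15.0000+6.9282i

DFT(5x + 2y) = 5·X + 2·Y = [-9, 15.0000-6.9282i, 15.0000+6.9282i]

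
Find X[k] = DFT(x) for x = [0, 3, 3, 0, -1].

X[k] = Σ(n=0 to 4) x[n] · ω_5^(nk)
where ω_5 = e^(-2πi/5)

Computing each X[k]:
X[0] = 5
X[1] = -1.8090-5.5676i
X[2] = -0.6910+0.5020i
X[3] = -0.6910-0.5020i
X[4] = -1.8090+5.5676i

X = [5, -1.8090-5.5676i, -0.6910+0.5020i, -0.6910-0.5020i, -1.8090+5.5676i]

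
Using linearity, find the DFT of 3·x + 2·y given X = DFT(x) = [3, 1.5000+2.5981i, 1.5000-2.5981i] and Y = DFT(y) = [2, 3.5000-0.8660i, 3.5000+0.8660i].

By linearity: DFT(3x + 2y) = 3·DFT(x) + 2·DFT(y)
= 3·[3, 1.5000+2.5981i, 1.5000-2.5981i] + 2·[2, 3.5000-0.8660i, 3.5000+0.8660i]

Computing element-wise:
Z[0] = 3·(3) + 2·(2) = 13
Z[1] = 3·(1.5000+2.5981i) + 2·(3.5000-0.8660i) = 11.5000+6.0623i
Z[2] = 3·(1.5000-2.5981i) + 2·(3.5000+0.8660i) = 11.5000-6.0623i

DFT(3x + 2y) = 3·X + 2·Y = [13, 11.5000+6.0623i, 11.5000-6.0623i]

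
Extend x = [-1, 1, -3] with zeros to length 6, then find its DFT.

Original 3-point DFT: [-3, -3.4641i, 3.4641i]
Zero-padded 6-point DFT provides frequency interpolation.

DFT_6([x, 0, ...]) = [-3, 1.0000+1.7321i, -3.4641i, -5, 3.4641i, 1.0000-1.7321i]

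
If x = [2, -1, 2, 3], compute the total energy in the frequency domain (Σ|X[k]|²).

Parseval: Σ|x[n]|² = (1/N)Σ|X[k]|², so Σ|X[k]|² = N·Σ|x[n]|² = 4·18.0000

Σ|X[k]|² = N·Σ|x[n]|² = 4·18.0000 = 72.0000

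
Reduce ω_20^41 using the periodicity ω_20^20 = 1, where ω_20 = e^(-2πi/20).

Since ω_20^20 = 1, powers reduce modulo 20.
41 mod 20 = 1
So ω_20^41 = ω_20^1 = e^(-2πi·1/20)

ω_20^41 = ω_20^1 = 0.9511-0.3090i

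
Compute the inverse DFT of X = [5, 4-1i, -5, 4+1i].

x[n] = (1/4) Σ(k=0 to 3) X[k] · e^(2πikn/4)

Computing each x[n]:
x[0] = 2
x[1] = 3
x[2] = -2
x[3] = 2

x = [2, 3, -2, 2]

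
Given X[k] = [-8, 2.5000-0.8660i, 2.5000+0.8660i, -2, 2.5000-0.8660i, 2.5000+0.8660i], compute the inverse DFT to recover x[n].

x[n] = (1/6) Σ(k=0 to 5) X[k] · e^(2πikn/6)

Computing each x[n]:
x[0] = 0
x[1] = -1
x[2] = -2
x[3] = -1
x[4] = -3
x[5] = -1

x = [0, -1, -2, -1, -3, -1]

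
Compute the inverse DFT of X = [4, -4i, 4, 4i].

x[n] = (1/4) Σ(k=0 to 3) X[k] · e^(2πikn/4)

Computing each x[n]:
x[0] = 2
x[1] = 2
x[2] = 2
x[3] = -2

x = [2, 2, 2, -2]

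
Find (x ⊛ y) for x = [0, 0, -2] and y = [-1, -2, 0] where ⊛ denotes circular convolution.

(x ⊛ y)[n] = Σ(m=0 to 2) x[m] · y[(n-m) mod 3]

Computing each output sample:
(x ⊛ y)[0] = 4
(x ⊛ y)[1] = 0
(x ⊛ y)[2] = 2

x ⊛ y = [4, 0, 2]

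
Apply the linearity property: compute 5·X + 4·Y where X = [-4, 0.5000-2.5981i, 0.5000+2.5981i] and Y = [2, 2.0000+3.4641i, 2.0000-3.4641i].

By linearity: DFT(5x + 4y) = 5·DFT(x) + 4·DFT(y)
= 5·[-4, 0.5000-2.5981i, 0.5000+2.5981i] + 4·[2, 2.0000+3.4641i, 2.0000-3.4641i]

Computing element-wise:
Z[0] = 5·(-4) + 4·(2) = -12
Z[1] = 5·(0.5000-2.5981i) + 4·(2.0000+3.4641i) = 10.5000+0.8659i
Z[2] = 5·(0.5000+2.5981i) + 4·(2.0000-3.4641i) = 10.5000-0.8659i

DFT(5x + 4y) = 5·X + 4·Y = [-12, 10.5000+0.8659i, 10.5000-0.8659i]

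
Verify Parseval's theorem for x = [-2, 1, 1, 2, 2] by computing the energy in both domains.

Time domain:
Σ|x[n]|² = |-2|² + |1|² + |1|² + |2|² + |2|² = 14.0000

Frequency domain:
(1/5)Σ|X[k]|² = (1/5)(|4|² + |-3.5000+1.5388i|² + |-3.5000-0.3633i|² + |-3.5000+0.3633i|² + |-3.5000-1.5388i|²) = (1/5)·70.0000 = 14.0000

Both sides agree, confirming Parseval's theorem.

Σ|x[n]|² = (1/N)Σ|X[k]|² = 14.0000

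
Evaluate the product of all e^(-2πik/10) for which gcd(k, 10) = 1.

The primitive 10th roots of unity are ω_10^k for k coprime to 10: k ∈ {1, 3, 7, 9}
Their product equals the constant term of the cyclotomic polynomial Φ_10(x) up to sign.
For n ≥ 3, the product of all primitive nth roots of unity is 1. (For n=1 it is 1; for n=2 it is -1.)

1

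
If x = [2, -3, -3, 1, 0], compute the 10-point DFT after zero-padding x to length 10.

Original 5-point DFT: [-3, 2.6910+5.2043i, 3.8090-2.0409i, 3.8090+2.0409i, 2.6910-5.2043i]
Zero-padded 10-point DFT provides frequency interpolation.

DFT_10([x, 0, ...]) = [-3, -1.6631+3.6655i, 2.6910+5.2043i, 6.1631+1.6776i, 3.8090-2.0409i, 1, 3.8090+2.0409i, 6.1631-1.6776i, 2.6910-5.2043i, -1.6631-3.6655i]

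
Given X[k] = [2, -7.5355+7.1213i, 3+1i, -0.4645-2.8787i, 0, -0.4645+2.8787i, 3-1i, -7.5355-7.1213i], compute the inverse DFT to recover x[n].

x[n] = (1/8) Σ(k=0 to 7) X[k] · e^(2πikn/8)

Computing each x[n]:
x[0] = -1
x[1] = -2
x[2] = -3
x[3] = 1
x[4] = 3
x[5] = 2
x[6] = 2
x[7] = 0

x = [-1, -2, -3, 1, 3, 2, 2, 0]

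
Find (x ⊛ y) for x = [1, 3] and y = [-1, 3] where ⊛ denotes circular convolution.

(x ⊛ y)[n] = Σ(m=0 to 1) x[m] · y[(n-m) mod 2]

Computing each output sample:
(x ⊛ y)[0] = 8
(x ⊛ y)[1] = 0

x ⊛ y = [8, 0]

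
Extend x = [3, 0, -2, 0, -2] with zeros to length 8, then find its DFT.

Original 5-point DFT: [-1, 4.0000-0.7265i, 4.0000-3.0777i, 4.0000+3.0777i, 4.0000+0.7265i]
Zero-padded 8-point DFT provides frequency interpolation.

DFT_8([x, 0, ...]) = [-1, 5+2i, 3, 5-2i, -1, 5+2i, 3, 5-2i]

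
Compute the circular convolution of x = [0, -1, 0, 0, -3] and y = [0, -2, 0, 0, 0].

(x ⊛ y)[n] = Σ(m=0 to 4) x[m] · y[(n-m) mod 5]

Computing each output sample:
(x ⊛ y)[0] = 6
(x ⊛ y)[1] = 0
(x ⊛ y)[2] = 2
(x ⊛ y)[3] = 0
(x ⊛ y)[4] = 0

x ⊛ y = [6, 0, 2, 0, 0]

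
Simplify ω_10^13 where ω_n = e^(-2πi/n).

Since ω_10^10 = 1, powers reduce modulo 10.
13 mod 10 = 3
So ω_10^13 = ω_10^3 = e^(-2πi·3/10)

ω_10^13 = ω_10^3 = -0.3090-0.9511i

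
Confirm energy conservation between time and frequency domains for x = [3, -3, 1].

Time domain:
Σ|x[n]|² = |3|² + |-3|² + |1|² = 19.0000

Frequency domain:
(1/3)Σ|X[k]|² = (1/3)(|1|² + |4.0000+3.4641i|² + |4.0000-3.4641i|²) = (1/3)·57.0000 = 19.0000

Both sides agree, confirming Parseval's theorem.

Σ|x[n]|² = (1/N)Σ|X[k]|² = 19.0000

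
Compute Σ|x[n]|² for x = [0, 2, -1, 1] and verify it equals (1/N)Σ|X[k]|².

Time domain:
Σ|x[n]|² = |0|² + |2|² + |-1|² + |1|² = 6.0000

Frequency domain:
(1/4)Σ|X[k]|² = (1/4)(|2|² + |1-1i|² + |-4|² + |1+1i|²) = (1/4)·24.0000 = 6.0000

Both sides agree, confirming Parseval's theorem.

Σ|x[n]|² = (1/N)Σ|X[k]|² = 6.0000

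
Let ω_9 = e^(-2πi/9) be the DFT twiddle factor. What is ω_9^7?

ω_9^7 = e^(-2πi·7/9)
= cos(-2π·7/9) + i·sin(-2π·7/9)
= cos(-14π/9) + i·sin(-14π/9)

ω_9^7 = cos(-14π/9) + i·sin(-14π/9) = 0.1736+0.9848i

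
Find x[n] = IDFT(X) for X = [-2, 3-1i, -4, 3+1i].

x[n] = (1/4) Σ(k=0 to 3) X[k] · e^(2πikn/4)

Computing each x[n]:
x[0] = 0
x[1] = 1
x[2] = -3
x[3] = 0

x = [0, 1, -3, 0]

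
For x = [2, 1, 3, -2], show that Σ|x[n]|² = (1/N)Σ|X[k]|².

Time domain:
Σ|x[n]|² = |2|² + |1|² + |3|² + |-2|² = 18.0000

Frequency domain:
(1/4)Σ|X[k]|² = (1/4)(|4|² + |-1-3i|² + |6|² + |-1+3i|²) = (1/4)·72.0000 = 18.0000

Both sides agree, confirming Parseval's theorem.

Σ|x[n]|² = (1/N)Σ|X[k]|² = 18.0000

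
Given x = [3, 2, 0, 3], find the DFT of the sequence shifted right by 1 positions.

Time shift by 1: X_shifted[k] = ω_4^(1k) · X[k]
Shifted x = [3, 3, 2, 0]

DFT(x[n-1]) = [8, 1-3i, 2, 1+3i]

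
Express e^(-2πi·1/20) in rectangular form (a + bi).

ω_20^1 = e^(-2πi·1/20)
= cos(-2π·1/20) + i·sin(-2π·1/20)
= cos(-2π/20) + i·sin(-2π/20)

ω_20^1 = cos(-2π/20) + i·sin(-2π/20) = 0.9511-0.3090i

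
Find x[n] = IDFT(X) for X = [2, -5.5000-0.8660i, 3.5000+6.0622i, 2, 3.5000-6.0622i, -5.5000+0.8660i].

x[n] = (1/6) Σ(k=0 to 5) X[k] · e^(2πikn/6)

Computing each x[n]:
x[0] = 0
x[1] = -3
x[2] = 3
x[3] = 3
x[4] = -1
x[5] = 0

x = [0, -3, 3, 3, -1, 0]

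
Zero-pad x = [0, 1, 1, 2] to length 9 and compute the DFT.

Original 4-point DFT: [4, -1+1i, -2, -1-1i]
Zero-padded 9-point DFT provides frequency interpolation.

DFT_9([x, 0, ...]) = [4, -0.0603-3.3596i, -1.7660+0.4052i, 1, -1.1736-1.4313i, -1.1736+1.4313i, 1, -1.7660-0.4052i, -0.0603+3.3596i]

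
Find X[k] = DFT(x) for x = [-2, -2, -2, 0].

X[k] = Σ(n=0 to 3) x[n] · ω_4^(nk)
where ω_4 = e^(-2πi/4)

Computing each X[k]:
X[0] = -6
X[1] = 2i
X[2] = -2
X[3] = -2i

X = [-6, 2i, -2, -2i]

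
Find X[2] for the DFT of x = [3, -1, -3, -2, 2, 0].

X[2] = Σ(n=0 to 5) x[n] · ω_6^(2n) where ω_6 = e^(-2πi/6)
= (3)·ω_6^0 + (-1)·ω_6^2 + (-3)·ω_6^4 + (-2)·ω_6^6 + (2)·ω_6^8 + (0)·ω_6^10

X[2] = 2.0000-3.4641i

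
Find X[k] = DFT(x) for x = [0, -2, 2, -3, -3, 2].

X[k] = Σ(n=0 to 5) x[n] · ω_6^(nk)
where ω_6 = e^(-2πi/6)

Computing each X[k]:
X[0] = -4
X[1] = 3.5000-0.8660i
X[2] = -2.5000+7.7942i
X[3] = 2
X[4] = -2.5000-7.7942i
X[5] = 3.5000+0.8660i

X = [-4, 3.5000-0.8660i, -2.5000+7.7942i, 2, -2.5000-7.7942i, 3.5000+0.8660i]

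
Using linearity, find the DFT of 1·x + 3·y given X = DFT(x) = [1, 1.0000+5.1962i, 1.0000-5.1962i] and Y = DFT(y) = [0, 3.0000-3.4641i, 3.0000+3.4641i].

By linearity: DFT(1x + 3y) = 1·DFT(x) + 3·DFT(y)
= 1·[1, 1.0000+5.1962i, 1.0000-5.1962i] + 3·[0, 3.0000-3.4641i, 3.0000+3.4641i]

Computing element-wise:
Z[0] = 1·(1) + 3·(0) = 1
Z[1] = 1·(1.0000+5.1962i) + 3·(3.0000-3.4641i) = 10.0000-5.1961i
Z[2] = 1·(1.0000-5.1962i) + 3·(3.0000+3.4641i) = 10.0000+5.1961i

DFT(1x + 3y) = 1·X + 3·Y = [1, 10.0000-5.1961i, 10.0000+5.1961i]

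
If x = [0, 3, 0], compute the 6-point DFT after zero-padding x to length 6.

Original 3-point DFT: [3, -1.5000-2.5981i, -1.5000+2.5981i]
Zero-padded 6-point DFT provides frequency interpolation.

DFT_6([x, 0, ...]) = [3, 1.5000-2.5981i, -1.5000-2.5981i, -3, -1.5000+2.5981i, 1.5000+2.5981i]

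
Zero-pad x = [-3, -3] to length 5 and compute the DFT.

Original 2-point DFT: [-6, 0]
Zero-padded 5-point DFT provides frequency interpolation.

DFT_5([x, 0, ...]) = [-6, -3.9271+2.8532i, -0.5729+1.7634i, -0.5729-1.7634i, -3.9271-2.8532i]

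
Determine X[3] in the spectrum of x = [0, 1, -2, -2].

X[3] = Σ(n=0 to 3) x[n] · ω_4^(3n) where ω_4 = e^(-2πi/4)
= (0)·ω_4^0 + (1)·ω_4^3 + (-2)·ω_4^6 + (-2)·ω_4^9

X[3] = 2+3i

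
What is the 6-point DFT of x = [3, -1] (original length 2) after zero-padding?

Original 2-point DFT: [2, 4]
Zero-padded 6-point DFT provides frequency interpolation.

DFT_6([x, 0, ...]) = [2, 2.5000+0.8660i, 3.5000+0.8660i, 4, 3.5000-0.8660i, 2.5000-0.8660i]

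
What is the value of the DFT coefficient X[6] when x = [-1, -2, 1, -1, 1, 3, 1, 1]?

X[6] = Σ(n=0 to 7) x[n] · ω_8^(6n) where ω_8 = e^(-2πi/8)
= (-1)·ω_8^0 + (-2)·ω_8^6 + (1)·ω_8^12 + (-1)·ω_8^18 + (1)·ω_8^24 + (3)·ω_8^30 + (1)·ω_8^36 + (1)·ω_8^42

X[6] = -2+1i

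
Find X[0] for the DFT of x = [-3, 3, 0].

X[0] = Σ(n=0 to 2) x[n] · ω_3^0 = Σ x[n]
= (-3) + (3) + (0)

X[0] = 0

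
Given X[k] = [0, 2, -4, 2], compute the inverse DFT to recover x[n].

x[n] = (1/4) Σ(k=0 to 3) X[k] · e^(2πikn/4)

Computing each x[n]:
x[0] = 0
x[1] = 1
x[2] = -2
x[3] = 1

x = [0, 1, -2, 1]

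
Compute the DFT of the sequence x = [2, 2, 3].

X[k] = Σ(n=0 to 2) x[n] · ω_3^(nk)
where ω_3 = e^(-2πi/3)

Computing each X[k]:
X[0] = 7
X[1] = -0.5000+0.8660i
X[2] = -0.5000-0.8660i

X = [7, -0.5000+0.8660i, -0.5000-0.8660i]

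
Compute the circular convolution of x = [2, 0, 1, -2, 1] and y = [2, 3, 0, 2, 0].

(x ⊛ y)[n] = Σ(m=0 to 4) x[m] · y[(n-m) mod 5]

Computing each output sample:
(x ⊛ y)[0] = 9
(x ⊛ y)[1] = 2
(x ⊛ y)[2] = 4
(x ⊛ y)[3] = 3
(x ⊛ y)[4] = -4

x ⊛ y = [9, 2, 4, 3, -4]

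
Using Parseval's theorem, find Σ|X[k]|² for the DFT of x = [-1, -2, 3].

Parseval: Σ|x[n]|² = (1/N)Σ|X[k]|², so Σ|X[k]|² = N·Σ|x[n]|² = 3·14.0000

Σ|X[k]|² = N·Σ|x[n]|² = 3·14.0000 = 42.0000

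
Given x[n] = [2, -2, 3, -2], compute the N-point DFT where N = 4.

X[k] = Σ(n=0 to 3) x[n] · ω_4^(nk)
where ω_4 = e^(-2πi/4)

Computing each X[k]:
X[0] = 1
X[1] = -1
X[2] = 9
X[3] = -1

X = [1, -1, 9, -1]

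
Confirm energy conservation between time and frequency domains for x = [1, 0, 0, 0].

Time domain:
Σ|x[n]|² = |1|² + |0|² + |0|² + |0|² = 1.0000

Frequency domain:
(1/4)Σ|X[k]|² = (1/4)(|1|² + |1|² + |1|² + |1|²) = (1/4)·4.0000 = 1.0000

Both sides agree, confirming Parseval's theorem.

Σ|x[n]|² = (1/N)Σ|X[k]|² = 1.0000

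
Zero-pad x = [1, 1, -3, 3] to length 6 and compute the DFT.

Original 4-point DFT: [2, 4+2i, -6, 4-2i]
Zero-padded 6-point DFT provides frequency interpolation.

DFT_6([x, 0, ...]) = [2, 1.7321i, 5.0000-3.4641i, -6, 5.0000+3.4641i, -1.7321i]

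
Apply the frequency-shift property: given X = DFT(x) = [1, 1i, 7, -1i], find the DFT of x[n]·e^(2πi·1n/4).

Modulation property: DFT(ω_4^(-1n)·x[n]) = X[(k-1) mod 4], so circularly shift X by 1 positions.

X[k-1] = [-1i, 1, 1i, 7]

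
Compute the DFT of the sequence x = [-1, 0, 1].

X[k] = Σ(n=0 to 2) x[n] · ω_3^(nk)
where ω_3 = e^(-2πi/3)

Computing each X[k]:
X[0] = 0
X[1] = -1.5000+0.8660i
X[2] = -1.5000-0.8660i

X = [0, -1.5000+0.8660i, -1.5000-0.8660i]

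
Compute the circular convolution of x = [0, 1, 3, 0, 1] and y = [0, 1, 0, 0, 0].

(x ⊛ y)[n] = Σ(m=0 to 4) x[m] · y[(n-m) mod 5]

Computing each output sample:
(x ⊛ y)[0] = 1
(x ⊛ y)[1] = 0
(x ⊛ y)[2] = 1
(x ⊛ y)[3] = 3
(x ⊛ y)[4] = 0

x ⊛ y = [1, 0, 1, 3, 0]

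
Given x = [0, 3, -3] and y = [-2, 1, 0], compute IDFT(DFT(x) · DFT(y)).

(x ⊛ y)[n] = Σ(m=0 to 2) x[m] · y[(n-m) mod 3]

Computing each output sample:
(x ⊛ y)[0] = -3
(x ⊛ y)[1] = -6
(x ⊛ y)[2] = 9

x ⊛ y = [-3, -6, 9]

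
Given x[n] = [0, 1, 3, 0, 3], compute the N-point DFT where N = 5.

X[k] = Σ(n=0 to 4) x[n] · ω_5^(nk)
where ω_5 = e^(-2πi/5)

Computing each X[k]:
X[0] = 7
X[1] = -1.1910+0.1388i
X[2] = -2.3090+4.0287i
X[3] = -2.3090-4.0287i
X[4] = -1.1910-0.1388i

X = [7, -1.1910+0.1388i, -2.3090+4.0287i, -2.3090-4.0287i, -1.1910-0.1388i]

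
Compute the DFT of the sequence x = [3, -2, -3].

X[k] = Σ(n=0 to 2) x[n] · ω_3^(nk)
where ω_3 = e^(-2πi/3)

Computing each X[k]:
X[0] = -2
X[1] = 5.5000-0.8660i
X[2] = 5.5000+0.8660i

X = [-2, 5.5000-0.8660i, 5.5000+0.8660i]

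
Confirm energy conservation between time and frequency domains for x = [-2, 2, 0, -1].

Time domain:
Σ|x[n]|² = |-2|² + |2|² + |0|² + |-1|² = 9.0000

Frequency domain:
(1/4)Σ|X[k]|² = (1/4)(|-1|² + |-2-3i|² + |-3|² + |-2+3i|²) = (1/4)·36.0000 = 9.0000

Both sides agree, confirming Parseval's theorem.

Σ|x[n]|² = (1/N)Σ|X[k]|² = 9.0000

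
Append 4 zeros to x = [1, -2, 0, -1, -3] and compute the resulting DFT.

Original 5-point DFT: [-5, 0.2639-1.5388i, 4.7361+0.3633i, 4.7361-0.3633i, 0.2639+1.5388i]
Zero-padded 9-point DFT provides frequency interpolation.

DFT_9([x, 0, ...]) = [-5, 2.7870+3.1777i, -1.1454-0.8248i, 2.5000+4.3301i, 2.8584-1.4044i, 2.8584+1.4044i, 2.5000-4.3301i, -1.1454+0.8248i, 2.7870-3.1777i]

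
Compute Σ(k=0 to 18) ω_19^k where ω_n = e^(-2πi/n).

Sum of all nth roots of unity equals 0 for n > 1 (geometric series with r ≠ 1).

0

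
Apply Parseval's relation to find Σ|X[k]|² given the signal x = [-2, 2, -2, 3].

Parseval: Σ|x[n]|² = (1/N)Σ|X[k]|², so Σ|X[k]|² = N·Σ|x[n]|² = 4·21.0000

Σ|X[k]|² = N·Σ|x[n]|² = 4·21.0000 = 84.0000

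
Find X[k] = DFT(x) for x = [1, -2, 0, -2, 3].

X[k] = Σ(n=0 to 4) x[n] · ω_5^(nk)
where ω_5 = e^(-2πi/5)

Computing each X[k]:
X[0] = 0
X[1] = 2.9271+3.5797i
X[2] = -0.4271+4.8410i
X[3] = -0.4271-4.8410i
X[4] = 2.9271-3.5797i

X = [0, 2.9271+3.5797i, -0.4271+4.8410i, -0.4271-4.8410i, 2.9271-3.5797i]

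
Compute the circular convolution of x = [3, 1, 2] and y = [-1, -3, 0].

(x ⊛ y)[n] = Σ(m=0 to 2) x[m] · y[(n-m) mod 3]

Computing each output sample:
(x ⊛ y)[0] = -9
(x ⊛ y)[1] = -10
(x ⊛ y)[2] = -5

x ⊛ y = [-9, -10, -5]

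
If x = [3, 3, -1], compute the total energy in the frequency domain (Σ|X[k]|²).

Parseval: Σ|x[n]|² = (1/N)Σ|X[k]|², so Σ|X[k]|² = N·Σ|x[n]|² = 3·19.0000

Σ|X[k]|² = N·Σ|x[n]|² = 3·19.0000 = 57.0000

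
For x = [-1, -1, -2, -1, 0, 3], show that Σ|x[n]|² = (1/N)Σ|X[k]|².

Time domain:
Σ|x[n]|² = |-1|² + |-1|² + |-2|² + |-1|² + |0|² + |3|² = 16.0000

Frequency domain:
(1/6)Σ|X[k]|² = (1/6)(|-2|² + |2.0000+5.1962i|² + |-2.0000+1.7321i|² + |-4|² + |-2.0000-1.7321i|² + |2.0000-5.1962i|²) = (1/6)·96.0000 = 16.0000

Both sides agree, confirming Parseval's theorem.

Σ|x[n]|² = (1/N)Σ|X[k]|² = 16.0000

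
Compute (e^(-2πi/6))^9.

Since ω_6^6 = 1, powers reduce modulo 6.
9 mod 6 = 3
So ω_6^9 = ω_6^3 = e^(-2πi·3/6)

ω_6^9 = ω_6^3 = -1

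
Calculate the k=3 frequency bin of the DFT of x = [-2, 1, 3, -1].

X[3] = Σ(n=0 to 3) x[n] · ω_4^(3n) where ω_4 = e^(-2πi/4)
= (-2)·ω_4^0 + (1)·ω_4^3 + (3)·ω_4^6 + (-1)·ω_4^9

X[3] = -5+2i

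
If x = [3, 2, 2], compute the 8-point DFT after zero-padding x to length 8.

Original 3-point DFT: [7, 1, 1]
Zero-padded 8-point DFT provides frequency interpolation.

DFT_8([x, 0, ...]) = [7, 4.4142-3.4142i, 1-2i, 1.5858+0.5858i, 3, 1.5858-0.5858i, 1+2i, 4.4142+3.4142i]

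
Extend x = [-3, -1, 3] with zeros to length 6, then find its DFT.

Original 3-point DFT: [-1, -4.0000+3.4641i, -4.0000-3.4641i]
Zero-padded 6-point DFT provides frequency interpolation.

DFT_6([x, 0, ...]) = [-1, -5.0000-1.7321i, -4.0000+3.4641i, 1, -4.0000-3.4641i, -5.0000+1.7321i]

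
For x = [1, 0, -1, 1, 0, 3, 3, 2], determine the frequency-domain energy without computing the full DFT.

Parseval: Σ|x[n]|² = (1/N)Σ|X[k]|², so Σ|X[k]|² = N·Σ|x[n]|² = 8·25.0000

Σ|X[k]|² = N·Σ|x[n]|² = 8·25.0000 = 200.0000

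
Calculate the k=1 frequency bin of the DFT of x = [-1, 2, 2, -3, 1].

X[1] = Σ(n=0 to 4) x[n] · ω_5^(1n) where ω_5 = e^(-2πi/5)
= (-1)·ω_5^0 + (2)·ω_5^1 + (2)·ω_5^2 + (-3)·ω_5^3 + (1)·ω_5^4

X[1] = 0.7361-3.8900i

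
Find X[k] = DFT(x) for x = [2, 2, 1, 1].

X[k] = Σ(n=0 to 3) x[n] · ω_4^(nk)
where ω_4 = e^(-2πi/4)

Computing each X[k]:
X[0] = 6
X[1] = 1-1i
X[2] = 0
X[3] = 1+1i

X = [6, 1-1i, 0, 1+1i]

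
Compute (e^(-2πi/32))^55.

Since ω_32^32 = 1, powers reduce modulo 32.
55 mod 32 = 23
So ω_32^55 = ω_32^23 = e^(-2πi·23/32)

ω_32^55 = ω_32^23 = -0.1951+0.9808i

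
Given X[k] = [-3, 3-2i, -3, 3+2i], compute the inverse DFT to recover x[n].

x[n] = (1/4) Σ(k=0 to 3) X[k] · e^(2πikn/4)

Computing each x[n]:
x[0] = 0
x[1] = 1
x[2] = -3
x[3] = -1

x = [0, 1, -3, -1]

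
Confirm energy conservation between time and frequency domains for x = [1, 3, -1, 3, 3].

Time domain:
Σ|x[n]|² = |1|² + |3|² + |-1|² + |3|² + |3|² = 29.0000

Frequency domain:
(1/5)Σ|X[k]|² = (1/5)(|9|² + |1.2361+2.3511i|² + |-3.2361-3.8042i|² + |-3.2361+3.8042i|² + |1.2361-2.3511i|²) = (1/5)·145.0000 = 29.0000

Both sides agree, confirming Parseval's theorem.

Σ|x[n]|² = (1/N)Σ|X[k]|² = 29.0000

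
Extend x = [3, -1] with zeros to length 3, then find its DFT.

Original 2-point DFT: [2, 4]
Zero-padded 3-point DFT provides frequency interpolation.

DFT_3([x, 0, ...]) = [2, 3.5000+0.8660i, 3.5000-0.8660i]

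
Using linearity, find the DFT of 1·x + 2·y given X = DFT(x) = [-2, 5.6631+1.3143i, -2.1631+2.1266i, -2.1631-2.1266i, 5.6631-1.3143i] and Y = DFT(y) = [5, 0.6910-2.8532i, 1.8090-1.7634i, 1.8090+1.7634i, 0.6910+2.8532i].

By linearity: DFT(1x + 2y) = 1·DFT(x) + 2·DFT(y)
= 1·[-2, 5.6631+1.3143i, -2.1631+2.1266i, -2.1631-2.1266i, 5.6631-1.3143i] + 2·[5, 0.6910-2.8532i, 1.8090-1.7634i, 1.8090+1.7634i, 0.6910+2.8532i]

Computing element-wise:
Z[0] = 1·(-2) + 2·(5) = 8
Z[1] = 1·(5.6631+1.3143i) + 2·(0.6910-2.8532i) = 7.0451-4.3921i
Z[2] = 1·(-2.1631+2.1266i) + 2·(1.8090-1.7634i) = 1.4549-1.4002i
Z[3] = 1·(-2.1631-2.1266i) + 2·(1.8090+1.7634i) = 1.4549+1.4002i
Z[4] = 1·(5.6631-1.3143i) + 2·(0.6910+2.8532i) = 7.0451+4.3921i

DFT(1x + 2y) = 1·X + 2·Y = [8, 7.0451-4.3921i, 1.4549-1.4002i, 1.4549+1.4002i, 7.0451+4.3921i]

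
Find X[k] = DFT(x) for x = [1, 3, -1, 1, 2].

X[k] = Σ(n=0 to 4) x[n] · ω_5^(nk)
where ω_5 = e^(-2πi/5)

Computing each X[k]:
X[0] = 6
X[1] = 2.5451+0.2245i
X[2] = -3.0451-2.4899i
X[3] = -3.0451+2.4899i
X[4] = 2.5451-0.2245i

X = [6, 2.5451+0.2245i, -3.0451-2.4899i, -3.0451+2.4899i, 2.5451-0.2245i]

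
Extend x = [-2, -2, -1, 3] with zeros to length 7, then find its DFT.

Original 4-point DFT: [-2, -1+5i, -4, -1-5i]
Zero-padded 7-point DFT provides frequency interpolation.

DFT_7([x, 0, ...]) = [-2, -5.7274+1.2369i, 1.2165+3.8615i, -1.4891-2.8388i, -1.4891+2.8388i, 1.2165-3.8615i, -5.7274-1.2369i]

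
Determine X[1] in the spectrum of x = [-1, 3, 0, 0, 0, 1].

X[1] = Σ(n=0 to 5) x[n] · ω_6^(1n) where ω_6 = e^(-2πi/6)
= (-1)·ω_6^0 + (3)·ω_6^1 + (0)·ω_6^2 + (0)·ω_6^3 + (0)·ω_6^4 + (1)·ω_6^5

X[1] = 1.0000-1.7321i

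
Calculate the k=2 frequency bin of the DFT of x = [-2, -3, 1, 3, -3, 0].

X[2] = Σ(n=0 to 5) x[n] · ω_6^(2n) where ω_6 = e^(-2πi/6)
= (-2)·ω_6^0 + (-3)·ω_6^2 + (1)·ω_6^4 + (3)·ω_6^6 + (-3)·ω_6^8 + (0)·ω_6^10

X[2] = 3.5000+6.0622i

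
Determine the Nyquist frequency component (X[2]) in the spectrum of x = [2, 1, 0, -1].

X[2] = Σ(n=0 to 3) x[n] · ω_4^(2n) where ω_4 = e^(-2πi/4)
= (2)·ω_4^0 + (1)·ω_4^2 + (0)·ω_4^4 + (-1)·ω_4^6

X[2] = 2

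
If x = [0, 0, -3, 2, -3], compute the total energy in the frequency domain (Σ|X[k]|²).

Parseval: Σ|x[n]|² = (1/N)Σ|X[k]|², so Σ|X[k]|² = N·Σ|x[n]|² = 5·22.0000

Σ|X[k]|² = N·Σ|x[n]|² = 5·22.0000 = 110.0000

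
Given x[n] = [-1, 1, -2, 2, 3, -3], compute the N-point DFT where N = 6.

X[k] = Σ(n=0 to 5) x[n] · ω_6^(nk)
where ω_6 = e^(-2πi/6)

Computing each X[k]:
X[0] = 0
X[1] = -4.5000+0.8660i
X[2] = 1.5000-7.7942i
X[3] = 0
X[4] = 1.5000+7.7942i
X[5] = -4.5000-0.8660i

X = [0, -4.5000+0.8660i, 1.5000-7.7942i, 0, 1.5000+7.7942i, -4.5000-0.8660i]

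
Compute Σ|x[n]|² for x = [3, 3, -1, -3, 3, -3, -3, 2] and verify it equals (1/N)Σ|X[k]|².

Time domain:
Σ|x[n]|² = |3|² + |3|² + |-1|² + |-3|² + |3|² + |-3|² + |-3|² + |2|² = 59.0000

Frequency domain:
(1/8)Σ|X[k]|² = (1/8)(|1|² + |7.7782-2.7071i|² + |10-1i|² + |-7.7782+1.2929i|² + |3|² + |-7.7782-1.2929i|² + |10+1i|² + |7.7782+2.7071i|²) = (1/8)·472.0000 = 59.0000

Both sides agree, confirming Parseval's theorem.

Σ|x[n]|² = (1/N)Σ|X[k]|² = 59.0000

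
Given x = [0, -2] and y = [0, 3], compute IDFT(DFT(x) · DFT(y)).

(x ⊛ y)[n] = Σ(m=0 to 1) x[m] · y[(n-m) mod 2]

Computing each output sample:
(x ⊛ y)[0] = -6
(x ⊛ y)[1] = 0

x ⊛ y = [-6, 0]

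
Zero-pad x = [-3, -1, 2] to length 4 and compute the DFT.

Original 3-point DFT: [-2, -3.5000+2.5981i, -3.5000-2.5981i]
Zero-padded 4-point DFT provides frequency interpolation.

DFT_4([x, 0, ...]) = [-2, -5+1i, 0, -5-1i]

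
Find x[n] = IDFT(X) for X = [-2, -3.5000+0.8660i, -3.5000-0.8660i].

x[n] = (1/3) Σ(k=0 to 2) X[k] · e^(2πikn/3)

Computing each x[n]:
x[0] = -3
x[1] = 0
x[2] = 1

x = [-3, 0, 1]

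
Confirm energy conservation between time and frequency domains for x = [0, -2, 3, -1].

Time domain:
Σ|x[n]|² = |0|² + |-2|² + |3|² + |-1|² = 14.0000

Frequency domain:
(1/4)Σ|X[k]|² = (1/4)(|0|² + |-3+1i|² + |6|² + |-3-1i|²) = (1/4)·56.0000 = 14.0000

Both sides agree, confirming Parseval's theorem.

Σ|x[n]|² = (1/N)Σ|X[k]|² = 14.0000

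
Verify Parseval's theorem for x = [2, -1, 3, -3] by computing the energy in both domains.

Time domain:
Σ|x[n]|² = |2|² + |-1|² + |3|² + |-3|² = 23.0000

Frequency domain:
(1/4)Σ|X[k]|² = (1/4)(|1|² + |-1-2i|² + |9|² + |-1+2i|²) = (1/4)·92.0000 = 23.0000

Both sides agree, confirming Parseval's theorem.

Σ|x[n]|² = (1/N)Σ|X[k]|² = 23.0000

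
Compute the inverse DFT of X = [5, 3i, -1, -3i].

x[n] = (1/4) Σ(k=0 to 3) X[k] · e^(2πikn/4)

Computing each x[n]:
x[0] = 1
x[1] = 0
x[2] = 1
x[3] = 3

x = [1, 0, 1, 3]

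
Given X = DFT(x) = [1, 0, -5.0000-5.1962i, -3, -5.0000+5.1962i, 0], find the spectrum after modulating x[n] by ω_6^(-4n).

Modulation property: DFT(ω_6^(-4n)·x[n]) = X[(k-4) mod 6], so circularly shift X by 4 positions.

X[k-4] = [-5.0000-5.1962i, -3, -5.0000+5.1962i, 0, 1, 0]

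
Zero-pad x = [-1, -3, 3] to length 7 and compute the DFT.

Original 3-point DFT: [-1, -1.0000+5.1962i, -1.0000-5.1962i]
Zero-padded 7-point DFT provides frequency interpolation.

DFT_7([x, 0, ...]) = [-1, -3.5380-0.5793i, -3.0353+4.2264i, 3.5734+3.6471i, 3.5734-3.6471i, -3.0353-4.2264i, -3.5380+0.5793i]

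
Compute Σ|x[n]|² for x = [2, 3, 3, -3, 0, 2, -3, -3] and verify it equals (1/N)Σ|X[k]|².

Time domain:
Σ|x[n]|² = |2|² + |3|² + |3|² + |-3|² + |0|² + |2|² + |-3|² + |-3|² = 53.0000

Frequency domain:
(1/8)Σ|X[k]|² = (1/8)(|1|² + |2.7071-6.7071i|² + |2-11i|² + |1.2929+5.2929i|² + |3|² + |1.2929-5.2929i|² + |2+11i|² + |2.7071+6.7071i|²) = (1/8)·424.0000 = 53.0000

Both sides agree, confirming Parseval's theorem.

Σ|x[n]|² = (1/N)Σ|X[k]|² = 53.0000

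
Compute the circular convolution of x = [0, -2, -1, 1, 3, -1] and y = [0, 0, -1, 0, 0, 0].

(x ⊛ y)[n] = Σ(m=0 to 5) x[m] · y[(n-m) mod 6]

Computing each output sample:
(x ⊛ y)[0] = -3
(x ⊛ y)[1] = 1
(x ⊛ y)[2] = 0
(x ⊛ y)[3] = 2
(x ⊛ y)[4] = 1
(x ⊛ y)[5] = -1

x ⊛ y = [-3, 1, 0, 2, 1, -1]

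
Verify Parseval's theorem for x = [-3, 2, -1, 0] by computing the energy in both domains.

Time domain:
Σ|x[n]|² = |-3|² + |2|² + |-1|² + |0|² = 14.0000

Frequency domain:
(1/4)Σ|X[k]|² = (1/4)(|-2|² + |-2-2i|² + |-6|² + |-2+2i|²) = (1/4)·56.0000 = 14.0000

Both sides agree, confirming Parseval's theorem.

Σ|x[n]|² = (1/N)Σ|X[k]|² = 14.0000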